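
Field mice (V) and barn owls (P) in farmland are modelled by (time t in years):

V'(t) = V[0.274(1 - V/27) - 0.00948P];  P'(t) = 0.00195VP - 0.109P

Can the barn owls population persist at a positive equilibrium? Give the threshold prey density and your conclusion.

Threshold V = 55.9; K < 55.9, so no, the predator goes extinct.

The predator equation gives dP/dt > 0 only when V > 0.109/0.00195 = 55.9.
Without the predator, V → K = 27. Since 27 < 55.9, the predator cannot invade.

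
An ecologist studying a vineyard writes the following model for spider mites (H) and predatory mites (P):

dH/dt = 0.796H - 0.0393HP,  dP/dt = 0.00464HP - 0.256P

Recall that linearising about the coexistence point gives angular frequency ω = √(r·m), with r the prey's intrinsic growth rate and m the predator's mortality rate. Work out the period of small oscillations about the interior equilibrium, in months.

Here r = 0.796 and m = 0.256, so r·m = 0.204.
ω = √0.204 = 0.451 per month, hence T = 2π/ω ≈ 13.9 months.

T ≈ 13.9 months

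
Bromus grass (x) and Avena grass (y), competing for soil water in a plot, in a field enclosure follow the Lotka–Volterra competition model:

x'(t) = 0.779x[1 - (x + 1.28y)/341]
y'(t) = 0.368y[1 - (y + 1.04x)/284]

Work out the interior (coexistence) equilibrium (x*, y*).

Setting both brackets to zero gives the nullclines x + 1.28y = 341 and 1.04x + y = 284.
Substituting y = 284 - 1.04x into the first: x(1 - 1.28·1.04) = 341 - 1.28·284.
So x* = -22.5/-0.331 = 68, and then y* = 284 - 1.04·68 = 213.

x* ≈ 68, y* ≈ 213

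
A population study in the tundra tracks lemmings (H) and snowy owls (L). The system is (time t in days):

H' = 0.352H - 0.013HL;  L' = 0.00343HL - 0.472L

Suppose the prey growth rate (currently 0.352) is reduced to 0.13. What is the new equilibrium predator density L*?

At the interior fixed point, setting dH/dt = 0 with H > 0 fixes L* = (prey growth rate)/(HL coefficient) — independent of the other coefficients.
With the change, L* = 0.13/0.013 = 10; it falls from 27.1.

L* ≈ 10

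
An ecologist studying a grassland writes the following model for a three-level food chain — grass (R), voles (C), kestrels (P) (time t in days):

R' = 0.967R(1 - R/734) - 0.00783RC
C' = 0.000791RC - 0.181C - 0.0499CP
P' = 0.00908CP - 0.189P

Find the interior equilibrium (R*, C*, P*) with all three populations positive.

R* ≈ 610, C* ≈ 20.8, P* ≈ 6.05

From dP/dt = 0: 0.00908C* = 0.189, so C* = 20.8.
From dR/dt = 0: 0.967(1 - R*/734) = 0.00783·20.8, giving R* = 734·(1 - 0.169) = 610.
From dC/dt = 0: 0.000791·610 - 0.181 = 0.0499P*, so P* = 0.302/0.0499 = 6.05.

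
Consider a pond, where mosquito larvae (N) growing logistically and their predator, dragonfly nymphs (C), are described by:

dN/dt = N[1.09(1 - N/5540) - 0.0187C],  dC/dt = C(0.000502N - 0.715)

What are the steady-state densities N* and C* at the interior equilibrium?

From dC/dt = 0 with C > 0: 0.000502N* = 0.715, so N* = 1420.
Substitute into dN/dt = 0: 1.09(1 - 1420/5540) = 0.0187C*.
The bracket is 0.743, giving C* = 0.81/0.0187 = 43.3.

N* ≈ 1420, C* ≈ 43.3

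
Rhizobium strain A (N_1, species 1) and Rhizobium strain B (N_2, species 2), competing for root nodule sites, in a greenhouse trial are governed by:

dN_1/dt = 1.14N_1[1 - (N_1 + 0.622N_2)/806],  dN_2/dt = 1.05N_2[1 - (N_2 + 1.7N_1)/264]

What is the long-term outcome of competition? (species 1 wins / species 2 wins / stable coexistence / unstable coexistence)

Compare the nullcline intercepts: K1/α12 = 806/0.622 = 1300 > K2 = 264; K2/α21 = 264/1.7 = 155 < K1 = 806.
Since the inequalities point opposite ways, species 1 can invade but species 2 cannot.

species 1 excludes species 2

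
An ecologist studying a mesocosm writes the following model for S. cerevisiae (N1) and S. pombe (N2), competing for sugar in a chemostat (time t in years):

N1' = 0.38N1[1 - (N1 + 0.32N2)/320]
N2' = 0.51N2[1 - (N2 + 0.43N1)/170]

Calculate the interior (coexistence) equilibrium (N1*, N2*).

N1* ≈ 308, N2* ≈ 37.6

Setting both brackets to zero gives the nullclines N1 + 0.32N2 = 320 and 0.43N1 + N2 = 170.
Substituting N2 = 170 - 0.43N1 into the first: N1(1 - 0.32·0.43) = 320 - 0.32·170.
So N1* = 266/0.862 = 308, and then N2* = 170 - 0.43·308 = 37.6.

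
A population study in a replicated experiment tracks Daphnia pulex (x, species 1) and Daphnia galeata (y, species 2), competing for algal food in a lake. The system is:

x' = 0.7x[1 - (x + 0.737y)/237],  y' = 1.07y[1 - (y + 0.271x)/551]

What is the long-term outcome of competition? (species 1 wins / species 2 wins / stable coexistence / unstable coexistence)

species 2 excludes species 1

Compare the nullcline intercepts: K1/α12 = 237/0.737 = 322 < K2 = 551; K2/α21 = 551/0.271 = 2030 > K1 = 237.
Since the inequalities point opposite ways, species 2 can invade but species 1 cannot.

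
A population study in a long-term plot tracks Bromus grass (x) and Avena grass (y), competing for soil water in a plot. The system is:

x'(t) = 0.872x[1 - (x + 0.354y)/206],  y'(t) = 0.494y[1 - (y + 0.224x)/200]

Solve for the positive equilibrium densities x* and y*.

Setting both brackets to zero gives the nullclines x + 0.354y = 206 and 0.224x + y = 200.
Substituting y = 200 - 0.224x into the first: x(1 - 0.354·0.224) = 206 - 0.354·200.
So x* = 135/0.921 = 147, and then y* = 200 - 0.224·147 = 167.

x* ≈ 147, y* ≈ 167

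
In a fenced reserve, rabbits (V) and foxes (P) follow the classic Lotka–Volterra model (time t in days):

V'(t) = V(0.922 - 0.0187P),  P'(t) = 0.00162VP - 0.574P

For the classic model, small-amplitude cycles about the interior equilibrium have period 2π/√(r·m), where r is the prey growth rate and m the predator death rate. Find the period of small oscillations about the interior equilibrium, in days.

T ≈ 8.64 days

Here r = 0.922 and m = 0.574, so r·m = 0.529.
ω = √0.529 = 0.727 per day, hence T = 2π/ω ≈ 8.64 days.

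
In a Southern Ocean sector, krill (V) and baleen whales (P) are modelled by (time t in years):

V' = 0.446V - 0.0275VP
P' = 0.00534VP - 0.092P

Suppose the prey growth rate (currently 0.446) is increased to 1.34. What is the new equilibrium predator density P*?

P* ≈ 48.7

At the interior fixed point, setting dV/dt = 0 with V > 0 fixes P* = (prey growth rate)/(VP coefficient) — independent of the other coefficients.
With the change, P* = 1.34/0.0275 = 48.7; it rises from 16.2.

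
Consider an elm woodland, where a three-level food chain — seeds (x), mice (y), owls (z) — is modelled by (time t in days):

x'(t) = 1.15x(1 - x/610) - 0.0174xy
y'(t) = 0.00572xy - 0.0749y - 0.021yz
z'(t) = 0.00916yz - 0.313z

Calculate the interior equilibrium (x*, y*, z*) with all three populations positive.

From dz/dt = 0: 0.00916y* = 0.313, so y* = 34.2.
From dx/dt = 0: 1.15(1 - x*/610) = 0.0174·34.2, giving x* = 610·(1 - 0.517) = 295.
From dy/dt = 0: 0.00572·295 - 0.0749 = 0.021z*, so z* = 1.61/0.021 = 76.7.

x* ≈ 295, y* ≈ 34.2, z* ≈ 76.7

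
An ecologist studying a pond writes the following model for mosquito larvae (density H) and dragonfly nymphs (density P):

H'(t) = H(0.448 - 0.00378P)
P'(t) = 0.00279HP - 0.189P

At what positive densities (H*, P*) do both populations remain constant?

H* ≈ 67.7, P* ≈ 119

Set dP/dt = 0 with P > 0: 0.00279H - 0.189 = 0, so H* = 0.189/0.00279 = 67.7.
Set dH/dt = 0 with H > 0: 0.448 - 0.00378P = 0, so P* = 0.448/0.00378 = 119.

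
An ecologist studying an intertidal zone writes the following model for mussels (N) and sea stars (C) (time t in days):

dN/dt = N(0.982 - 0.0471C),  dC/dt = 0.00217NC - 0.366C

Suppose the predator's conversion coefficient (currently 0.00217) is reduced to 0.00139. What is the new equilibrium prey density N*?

N* ≈ 263

At the interior fixed point, setting dC/dt = 0 with C > 0 fixes N* = (predator death rate)/(NC coefficient) — independent of the other coefficients.
With the change, N* = 0.366/0.00139 = 263; it rises from 169.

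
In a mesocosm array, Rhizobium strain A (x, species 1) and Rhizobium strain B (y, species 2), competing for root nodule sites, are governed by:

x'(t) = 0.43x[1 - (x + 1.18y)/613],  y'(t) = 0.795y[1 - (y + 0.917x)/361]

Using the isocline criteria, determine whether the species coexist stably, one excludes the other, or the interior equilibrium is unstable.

Compare the nullcline intercepts: K1/α12 = 613/1.18 = 519 > K2 = 361; K2/α21 = 361/0.917 = 394 < K1 = 613.
Since the inequalities point opposite ways, species 1 can invade but species 2 cannot.

species 1 excludes species 2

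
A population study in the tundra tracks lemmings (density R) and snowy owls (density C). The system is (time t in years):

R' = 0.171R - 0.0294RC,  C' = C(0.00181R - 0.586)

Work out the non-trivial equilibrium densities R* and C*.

R* ≈ 324, C* ≈ 5.82

Set dC/dt = 0 with C > 0: 0.00181R - 0.586 = 0, so R* = 0.586/0.00181 = 324.
Set dR/dt = 0 with R > 0: 0.171 - 0.0294C = 0, so C* = 0.171/0.0294 = 5.82.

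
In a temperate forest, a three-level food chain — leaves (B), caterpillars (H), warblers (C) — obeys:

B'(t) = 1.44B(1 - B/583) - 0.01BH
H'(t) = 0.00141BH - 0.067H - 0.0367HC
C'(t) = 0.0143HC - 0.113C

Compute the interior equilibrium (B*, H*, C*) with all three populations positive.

B* ≈ 551, H* ≈ 7.9, C* ≈ 19.3

From dC/dt = 0: 0.0143H* = 0.113, so H* = 7.9.
From dB/dt = 0: 1.44(1 - B*/583) = 0.01·7.9, giving B* = 583·(1 - 0.0549) = 551.
From dH/dt = 0: 0.00141·551 - 0.067 = 0.0367C*, so C* = 0.71/0.0367 = 19.3.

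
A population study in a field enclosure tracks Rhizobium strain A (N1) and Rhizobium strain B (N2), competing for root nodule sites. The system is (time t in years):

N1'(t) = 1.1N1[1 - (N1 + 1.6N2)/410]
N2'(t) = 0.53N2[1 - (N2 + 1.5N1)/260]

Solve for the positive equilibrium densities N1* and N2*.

N1* ≈ 4.29, N2* ≈ 254

Setting both brackets to zero gives the nullclines N1 + 1.6N2 = 410 and 1.5N1 + N2 = 260.
Substituting N2 = 260 - 1.5N1 into the first: N1(1 - 1.6·1.5) = 410 - 1.6·260.
So N1* = -6/-1.4 = 4.29, and then N2* = 260 - 1.5·4.29 = 254.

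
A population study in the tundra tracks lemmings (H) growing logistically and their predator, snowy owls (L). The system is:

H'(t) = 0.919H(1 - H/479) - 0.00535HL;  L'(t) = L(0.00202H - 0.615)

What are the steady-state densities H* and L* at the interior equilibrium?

From dL/dt = 0 with L > 0: 0.00202H* = 0.615, so H* = 304.
Substitute into dH/dt = 0: 0.919(1 - 304/479) = 0.00535L*.
The bracket is 0.364, giving L* = 0.335/0.00535 = 62.6.

H* ≈ 304, L* ≈ 62.6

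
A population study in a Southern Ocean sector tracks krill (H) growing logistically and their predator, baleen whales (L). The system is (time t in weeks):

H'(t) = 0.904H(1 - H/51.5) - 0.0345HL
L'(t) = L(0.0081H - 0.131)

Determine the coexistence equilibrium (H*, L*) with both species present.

From dL/dt = 0 with L > 0: 0.0081H* = 0.131, so H* = 16.2.
Substitute into dH/dt = 0: 0.904(1 - 16.2/51.5) = 0.0345L*.
The bracket is 0.686, giving L* = 0.62/0.0345 = 18.

H* ≈ 16.2, L* ≈ 18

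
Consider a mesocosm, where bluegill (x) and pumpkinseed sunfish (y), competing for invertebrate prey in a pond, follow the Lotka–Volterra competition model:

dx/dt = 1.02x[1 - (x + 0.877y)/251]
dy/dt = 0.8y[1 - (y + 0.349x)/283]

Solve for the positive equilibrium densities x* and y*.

Setting both brackets to zero gives the nullclines x + 0.877y = 251 and 0.349x + y = 283.
Substituting y = 283 - 0.349x into the first: x(1 - 0.877·0.349) = 251 - 0.877·283.
So x* = 2.81/0.694 = 4.05, and then y* = 283 - 0.349·4.05 = 282.

x* ≈ 4.05, y* ≈ 282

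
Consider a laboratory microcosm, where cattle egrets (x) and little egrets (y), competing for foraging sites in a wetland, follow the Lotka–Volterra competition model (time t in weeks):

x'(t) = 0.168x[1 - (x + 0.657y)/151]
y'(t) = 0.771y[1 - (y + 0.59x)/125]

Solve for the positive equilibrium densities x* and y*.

x* ≈ 112, y* ≈ 58.6

Setting both brackets to zero gives the nullclines x + 0.657y = 151 and 0.59x + y = 125.
Substituting y = 125 - 0.59x into the first: x(1 - 0.657·0.59) = 151 - 0.657·125.
So x* = 68.9/0.612 = 112, and then y* = 125 - 0.59·112 = 58.6.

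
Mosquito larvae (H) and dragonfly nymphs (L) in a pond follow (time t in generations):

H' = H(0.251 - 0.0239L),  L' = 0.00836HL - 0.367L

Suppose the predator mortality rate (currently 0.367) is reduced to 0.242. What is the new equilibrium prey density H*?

H* ≈ 28.9

At the interior fixed point, setting dL/dt = 0 with L > 0 fixes H* = (predator death rate)/(HL coefficient) — independent of the other coefficients.
With the change, H* = 0.242/0.00836 = 28.9; it falls from 43.9.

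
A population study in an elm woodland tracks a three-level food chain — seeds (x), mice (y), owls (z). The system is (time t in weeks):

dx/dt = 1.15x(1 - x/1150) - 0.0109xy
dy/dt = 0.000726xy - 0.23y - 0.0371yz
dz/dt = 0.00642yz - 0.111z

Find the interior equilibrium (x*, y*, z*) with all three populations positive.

From dz/dt = 0: 0.00642y* = 0.111, so y* = 17.3.
From dx/dt = 0: 1.15(1 - x*/1150) = 0.0109·17.3, giving x* = 1150·(1 - 0.164) = 962.
From dy/dt = 0: 0.000726·962 - 0.23 = 0.0371z*, so z* = 0.468/0.0371 = 12.6.

x* ≈ 962, y* ≈ 17.3, z* ≈ 12.6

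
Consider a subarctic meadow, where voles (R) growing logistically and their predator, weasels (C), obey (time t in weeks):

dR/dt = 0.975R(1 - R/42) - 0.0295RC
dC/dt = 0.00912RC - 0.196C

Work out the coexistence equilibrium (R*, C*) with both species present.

From dC/dt = 0 with C > 0: 0.00912R* = 0.196, so R* = 21.5.
Substitute into dR/dt = 0: 0.975(1 - 21.5/42) = 0.0295C*.
The bracket is 0.488, giving C* = 0.476/0.0295 = 16.1.

R* ≈ 21.5, C* ≈ 16.1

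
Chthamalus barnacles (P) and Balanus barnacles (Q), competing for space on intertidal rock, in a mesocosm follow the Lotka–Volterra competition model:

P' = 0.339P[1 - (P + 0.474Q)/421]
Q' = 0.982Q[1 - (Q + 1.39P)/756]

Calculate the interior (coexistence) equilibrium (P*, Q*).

P* ≈ 184, Q* ≈ 501

Setting both brackets to zero gives the nullclines P + 0.474Q = 421 and 1.39P + Q = 756.
Substituting Q = 756 - 1.39P into the first: P(1 - 0.474·1.39) = 421 - 0.474·756.
So P* = 62.7/0.341 = 184, and then Q* = 756 - 1.39·184 = 501.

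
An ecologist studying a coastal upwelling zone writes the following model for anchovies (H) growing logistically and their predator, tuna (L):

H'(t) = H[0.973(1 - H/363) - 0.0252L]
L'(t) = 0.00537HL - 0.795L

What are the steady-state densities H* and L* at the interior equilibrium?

H* ≈ 148, L* ≈ 22.9

From dL/dt = 0 with L > 0: 0.00537H* = 0.795, so H* = 148.
Substitute into dH/dt = 0: 0.973(1 - 148/363) = 0.0252L*.
The bracket is 0.592, giving L* = 0.576/0.0252 = 22.9.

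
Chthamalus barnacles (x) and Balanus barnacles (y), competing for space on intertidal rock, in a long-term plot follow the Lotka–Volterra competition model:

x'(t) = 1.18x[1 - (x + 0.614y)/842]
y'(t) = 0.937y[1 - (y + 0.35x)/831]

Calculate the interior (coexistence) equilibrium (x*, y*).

Setting both brackets to zero gives the nullclines x + 0.614y = 842 and 0.35x + y = 831.
Substituting y = 831 - 0.35x into the first: x(1 - 0.614·0.35) = 842 - 0.614·831.
So x* = 332/0.785 = 423, and then y* = 831 - 0.35·423 = 683.

x* ≈ 423, y* ≈ 683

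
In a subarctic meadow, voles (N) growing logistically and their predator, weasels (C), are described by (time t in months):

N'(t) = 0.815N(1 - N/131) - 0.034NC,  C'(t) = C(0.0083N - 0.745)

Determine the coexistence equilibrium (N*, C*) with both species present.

From dC/dt = 0 with C > 0: 0.0083N* = 0.745, so N* = 89.8.
Substitute into dN/dt = 0: 0.815(1 - 89.8/131) = 0.034C*.
The bracket is 0.315, giving C* = 0.257/0.034 = 7.55.

N* ≈ 89.8, C* ≈ 7.55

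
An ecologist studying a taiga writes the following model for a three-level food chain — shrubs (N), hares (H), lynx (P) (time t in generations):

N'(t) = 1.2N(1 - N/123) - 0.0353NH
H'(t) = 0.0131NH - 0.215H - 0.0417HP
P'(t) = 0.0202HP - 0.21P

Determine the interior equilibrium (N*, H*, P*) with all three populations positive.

N* ≈ 85.4, H* ≈ 10.4, P* ≈ 21.7

From dP/dt = 0: 0.0202H* = 0.21, so H* = 10.4.
From dN/dt = 0: 1.2(1 - N*/123) = 0.0353·10.4, giving N* = 123·(1 - 0.306) = 85.4.
From dH/dt = 0: 0.0131·85.4 - 0.215 = 0.0417P*, so P* = 0.904/0.0417 = 21.7.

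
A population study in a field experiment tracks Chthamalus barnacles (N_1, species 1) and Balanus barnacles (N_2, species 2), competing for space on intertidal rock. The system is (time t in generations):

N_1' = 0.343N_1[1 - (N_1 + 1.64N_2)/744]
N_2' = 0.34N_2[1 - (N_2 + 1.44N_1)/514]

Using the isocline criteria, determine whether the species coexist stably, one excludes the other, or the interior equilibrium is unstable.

unstable coexistence (outcome depends on initial conditions)

Compare the nullcline intercepts: K1/α12 = 744/1.64 = 454 < K2 = 514; K2/α21 = 514/1.44 = 357 < K1 = 744.
Since both are reversed, neither can invade when rare; the interior point is a saddle.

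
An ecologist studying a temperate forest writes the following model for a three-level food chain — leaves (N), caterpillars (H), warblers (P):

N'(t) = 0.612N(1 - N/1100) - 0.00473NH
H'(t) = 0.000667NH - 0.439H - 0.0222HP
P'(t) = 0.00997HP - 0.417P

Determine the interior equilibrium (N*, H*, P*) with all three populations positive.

From dP/dt = 0: 0.00997H* = 0.417, so H* = 41.8.
From dN/dt = 0: 0.612(1 - N*/1100) = 0.00473·41.8, giving N* = 1100·(1 - 0.323) = 744.
From dH/dt = 0: 0.000667·744 - 0.439 = 0.0222P*, so P* = 0.0575/0.0222 = 2.59.

N* ≈ 744, H* ≈ 41.8, P* ≈ 2.59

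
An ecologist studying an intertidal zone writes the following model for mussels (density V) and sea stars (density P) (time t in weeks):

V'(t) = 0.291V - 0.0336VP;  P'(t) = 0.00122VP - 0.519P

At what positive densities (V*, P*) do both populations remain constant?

V* ≈ 425, P* ≈ 8.66

Set dP/dt = 0 with P > 0: 0.00122V - 0.519 = 0, so V* = 0.519/0.00122 = 425.
Set dV/dt = 0 with V > 0: 0.291 - 0.0336P = 0, so P* = 0.291/0.0336 = 8.66.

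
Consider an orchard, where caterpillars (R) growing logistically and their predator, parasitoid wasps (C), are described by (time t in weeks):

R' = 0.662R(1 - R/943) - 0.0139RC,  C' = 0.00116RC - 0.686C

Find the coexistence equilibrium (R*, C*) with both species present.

From dC/dt = 0 with C > 0: 0.00116R* = 0.686, so R* = 591.
Substitute into dR/dt = 0: 0.662(1 - 591/943) = 0.0139C*.
The bracket is 0.373, giving C* = 0.247/0.0139 = 17.8.

R* ≈ 591, C* ≈ 17.8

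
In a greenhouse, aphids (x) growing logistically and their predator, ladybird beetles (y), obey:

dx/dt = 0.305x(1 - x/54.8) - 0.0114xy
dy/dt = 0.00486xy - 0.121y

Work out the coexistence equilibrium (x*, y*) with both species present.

From dy/dt = 0 with y > 0: 0.00486x* = 0.121, so x* = 24.9.
Substitute into dx/dt = 0: 0.305(1 - 24.9/54.8) = 0.0114y*.
The bracket is 0.546, giving y* = 0.166/0.0114 = 14.6.

x* ≈ 24.9, y* ≈ 14.6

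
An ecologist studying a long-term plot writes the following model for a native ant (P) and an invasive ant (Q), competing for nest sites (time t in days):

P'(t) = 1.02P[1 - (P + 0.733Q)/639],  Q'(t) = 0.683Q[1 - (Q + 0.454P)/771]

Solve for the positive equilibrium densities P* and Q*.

Setting both brackets to zero gives the nullclines P + 0.733Q = 639 and 0.454P + Q = 771.
Substituting Q = 771 - 0.454P into the first: P(1 - 0.733·0.454) = 639 - 0.733·771.
So P* = 73.9/0.667 = 111, and then Q* = 771 - 0.454·111 = 721.

P* ≈ 111, Q* ≈ 721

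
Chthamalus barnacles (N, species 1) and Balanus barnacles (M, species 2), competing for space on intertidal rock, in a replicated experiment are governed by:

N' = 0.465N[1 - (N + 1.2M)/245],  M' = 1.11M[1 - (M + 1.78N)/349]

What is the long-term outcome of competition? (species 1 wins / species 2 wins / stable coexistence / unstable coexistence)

Compare the nullcline intercepts: K1/α12 = 245/1.2 = 204 < K2 = 349; K2/α21 = 349/1.78 = 196 < K1 = 245.
Since both are reversed, neither can invade when rare; the interior point is a saddle.

unstable coexistence (outcome depends on initial conditions)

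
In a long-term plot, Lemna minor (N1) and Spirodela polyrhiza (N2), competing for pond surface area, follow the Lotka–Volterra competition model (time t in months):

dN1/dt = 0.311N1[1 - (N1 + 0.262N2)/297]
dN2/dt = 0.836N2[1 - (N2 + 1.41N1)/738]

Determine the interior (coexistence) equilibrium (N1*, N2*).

Setting both brackets to zero gives the nullclines N1 + 0.262N2 = 297 and 1.41N1 + N2 = 738.
Substituting N2 = 738 - 1.41N1 into the first: N1(1 - 0.262·1.41) = 297 - 0.262·738.
So N1* = 104/0.631 = 164, and then N2* = 738 - 1.41·164 = 506.

N1* ≈ 164, N2* ≈ 506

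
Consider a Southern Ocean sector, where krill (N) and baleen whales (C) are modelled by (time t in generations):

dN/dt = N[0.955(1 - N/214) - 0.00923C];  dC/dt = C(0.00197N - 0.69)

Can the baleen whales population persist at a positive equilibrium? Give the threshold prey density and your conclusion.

Threshold N = 350; K < 350, so no, the predator goes extinct.

The predator equation gives dC/dt > 0 only when N > 0.69/0.00197 = 350.
Without the predator, N → K = 214. Since 214 < 350, the predator cannot invade.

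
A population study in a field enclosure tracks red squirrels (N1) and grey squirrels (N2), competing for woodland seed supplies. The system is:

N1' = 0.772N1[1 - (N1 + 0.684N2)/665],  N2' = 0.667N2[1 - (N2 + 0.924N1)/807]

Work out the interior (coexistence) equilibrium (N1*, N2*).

Setting both brackets to zero gives the nullclines N1 + 0.684N2 = 665 and 0.924N1 + N2 = 807.
Substituting N2 = 807 - 0.924N1 into the first: N1(1 - 0.684·0.924) = 665 - 0.684·807.
So N1* = 113/0.368 = 307, and then N2* = 807 - 0.924·307 = 523.

N1* ≈ 307, N2* ≈ 523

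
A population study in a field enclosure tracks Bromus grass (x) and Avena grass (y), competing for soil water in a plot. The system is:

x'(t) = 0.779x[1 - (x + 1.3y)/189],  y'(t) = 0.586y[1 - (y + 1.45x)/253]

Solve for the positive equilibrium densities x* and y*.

x* ≈ 158, y* ≈ 23.8

Setting both brackets to zero gives the nullclines x + 1.3y = 189 and 1.45x + y = 253.
Substituting y = 253 - 1.45x into the first: x(1 - 1.3·1.45) = 189 - 1.3·253.
So x* = -140/-0.885 = 158, and then y* = 253 - 1.45·158 = 23.8.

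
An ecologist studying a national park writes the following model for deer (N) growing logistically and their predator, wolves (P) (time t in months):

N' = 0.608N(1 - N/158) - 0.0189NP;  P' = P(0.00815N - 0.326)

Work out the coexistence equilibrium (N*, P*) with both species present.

N* ≈ 40, P* ≈ 24

From dP/dt = 0 with P > 0: 0.00815N* = 0.326, so N* = 40.
Substitute into dN/dt = 0: 0.608(1 - 40/158) = 0.0189P*.
The bracket is 0.747, giving P* = 0.454/0.0189 = 24.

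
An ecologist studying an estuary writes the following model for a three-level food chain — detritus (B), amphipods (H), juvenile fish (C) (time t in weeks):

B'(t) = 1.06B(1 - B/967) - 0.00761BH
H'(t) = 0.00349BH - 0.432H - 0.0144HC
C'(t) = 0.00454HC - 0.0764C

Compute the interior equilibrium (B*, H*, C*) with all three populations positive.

From dC/dt = 0: 0.00454H* = 0.0764, so H* = 16.8.
From dB/dt = 0: 1.06(1 - B*/967) = 0.00761·16.8, giving B* = 967·(1 - 0.121) = 850.
From dH/dt = 0: 0.00349·850 - 0.432 = 0.0144C*, so C* = 2.54/0.0144 = 176.

B* ≈ 850, H* ≈ 16.8, C* ≈ 176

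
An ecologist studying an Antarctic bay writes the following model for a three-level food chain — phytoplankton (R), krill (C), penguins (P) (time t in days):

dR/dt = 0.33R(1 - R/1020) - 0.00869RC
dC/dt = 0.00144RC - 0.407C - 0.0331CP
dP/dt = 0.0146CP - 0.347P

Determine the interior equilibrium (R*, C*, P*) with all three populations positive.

R* ≈ 382, C* ≈ 23.8, P* ≈ 4.31

From dP/dt = 0: 0.0146C* = 0.347, so C* = 23.8.
From dR/dt = 0: 0.33(1 - R*/1020) = 0.00869·23.8, giving R* = 1020·(1 - 0.626) = 382.
From dC/dt = 0: 0.00144·382 - 0.407 = 0.0331P*, so P* = 0.143/0.0331 = 4.31.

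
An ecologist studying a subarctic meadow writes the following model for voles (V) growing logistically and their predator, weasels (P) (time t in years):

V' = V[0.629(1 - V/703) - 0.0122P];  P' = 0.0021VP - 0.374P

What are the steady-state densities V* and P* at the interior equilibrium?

V* ≈ 178, P* ≈ 38.5

From dP/dt = 0 with P > 0: 0.0021V* = 0.374, so V* = 178.
Substitute into dV/dt = 0: 0.629(1 - 178/703) = 0.0122P*.
The bracket is 0.747, giving P* = 0.47/0.0122 = 38.5.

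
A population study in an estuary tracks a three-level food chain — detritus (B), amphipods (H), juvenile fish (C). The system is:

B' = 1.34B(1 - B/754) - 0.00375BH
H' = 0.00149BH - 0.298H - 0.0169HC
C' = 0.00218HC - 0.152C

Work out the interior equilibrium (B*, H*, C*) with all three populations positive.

B* ≈ 607, H* ≈ 69.7, C* ≈ 35.9

From dC/dt = 0: 0.00218H* = 0.152, so H* = 69.7.
From dB/dt = 0: 1.34(1 - B*/754) = 0.00375·69.7, giving B* = 754·(1 - 0.195) = 607.
From dH/dt = 0: 0.00149·607 - 0.298 = 0.0169C*, so C* = 0.606/0.0169 = 35.9.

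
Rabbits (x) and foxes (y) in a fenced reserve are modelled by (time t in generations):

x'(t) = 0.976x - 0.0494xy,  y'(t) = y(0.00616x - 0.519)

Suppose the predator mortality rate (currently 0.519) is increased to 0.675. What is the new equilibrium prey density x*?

x* ≈ 110

At the interior fixed point, setting dy/dt = 0 with y > 0 fixes x* = (predator death rate)/(xy coefficient) — independent of the other coefficients.
With the change, x* = 0.675/0.00616 = 110; it rises from 84.3.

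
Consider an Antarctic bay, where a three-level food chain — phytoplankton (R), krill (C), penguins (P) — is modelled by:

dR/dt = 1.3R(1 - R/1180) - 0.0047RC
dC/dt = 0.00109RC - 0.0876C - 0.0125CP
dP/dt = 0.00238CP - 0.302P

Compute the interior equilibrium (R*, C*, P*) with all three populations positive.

From dP/dt = 0: 0.00238C* = 0.302, so C* = 127.
From dR/dt = 0: 1.3(1 - R*/1180) = 0.0047·127, giving R* = 1180·(1 - 0.459) = 639.
From dC/dt = 0: 0.00109·639 - 0.0876 = 0.0125P*, so P* = 0.609/0.0125 = 48.7.

R* ≈ 639, C* ≈ 127, P* ≈ 48.7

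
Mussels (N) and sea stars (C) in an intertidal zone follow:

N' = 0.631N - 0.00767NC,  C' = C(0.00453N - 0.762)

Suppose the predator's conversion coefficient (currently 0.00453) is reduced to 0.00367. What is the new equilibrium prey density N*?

N* ≈ 208

At the interior fixed point, setting dC/dt = 0 with C > 0 fixes N* = (predator death rate)/(NC coefficient) — independent of the other coefficients.
With the change, N* = 0.762/0.00367 = 208; it rises from 168.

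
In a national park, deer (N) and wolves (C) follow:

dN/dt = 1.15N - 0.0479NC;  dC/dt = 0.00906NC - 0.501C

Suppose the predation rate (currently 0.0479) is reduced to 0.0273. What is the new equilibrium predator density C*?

C* ≈ 42.1

At the interior fixed point, setting dN/dt = 0 with N > 0 fixes C* = (prey growth rate)/(NC coefficient) — independent of the other coefficients.
With the change, C* = 1.15/0.0273 = 42.1; it rises from 24.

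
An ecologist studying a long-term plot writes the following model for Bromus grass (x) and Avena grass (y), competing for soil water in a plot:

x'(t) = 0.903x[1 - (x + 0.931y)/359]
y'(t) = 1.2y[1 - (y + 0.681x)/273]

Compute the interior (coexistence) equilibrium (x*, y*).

x* ≈ 286, y* ≈ 77.9

Setting both brackets to zero gives the nullclines x + 0.931y = 359 and 0.681x + y = 273.
Substituting y = 273 - 0.681x into the first: x(1 - 0.931·0.681) = 359 - 0.931·273.
So x* = 105/0.366 = 286, and then y* = 273 - 0.681·286 = 77.9.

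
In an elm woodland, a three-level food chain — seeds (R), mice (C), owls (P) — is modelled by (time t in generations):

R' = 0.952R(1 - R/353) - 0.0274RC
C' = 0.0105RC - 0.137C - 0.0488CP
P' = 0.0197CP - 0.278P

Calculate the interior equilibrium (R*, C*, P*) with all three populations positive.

From dP/dt = 0: 0.0197C* = 0.278, so C* = 14.1.
From dR/dt = 0: 0.952(1 - R*/353) = 0.0274·14.1, giving R* = 353·(1 - 0.406) = 210.
From dC/dt = 0: 0.0105·210 - 0.137 = 0.0488P*, so P* = 2.06/0.0488 = 42.3.

R* ≈ 210, C* ≈ 14.1, P* ≈ 42.3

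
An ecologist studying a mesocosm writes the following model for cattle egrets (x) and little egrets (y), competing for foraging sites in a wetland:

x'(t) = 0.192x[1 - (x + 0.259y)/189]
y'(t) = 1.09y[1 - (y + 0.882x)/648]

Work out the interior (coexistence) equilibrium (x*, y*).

x* ≈ 27.4, y* ≈ 624

Setting both brackets to zero gives the nullclines x + 0.259y = 189 and 0.882x + y = 648.
Substituting y = 648 - 0.882x into the first: x(1 - 0.259·0.882) = 189 - 0.259·648.
So x* = 21.2/0.772 = 27.4, and then y* = 648 - 0.882·27.4 = 624.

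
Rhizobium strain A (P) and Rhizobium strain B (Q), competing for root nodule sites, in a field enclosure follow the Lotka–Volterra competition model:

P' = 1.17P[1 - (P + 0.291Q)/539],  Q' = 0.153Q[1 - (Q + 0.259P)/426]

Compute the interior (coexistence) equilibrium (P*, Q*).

P* ≈ 449, Q* ≈ 310

Setting both brackets to zero gives the nullclines P + 0.291Q = 539 and 0.259P + Q = 426.
Substituting Q = 426 - 0.259P into the first: P(1 - 0.291·0.259) = 539 - 0.291·426.
So P* = 415/0.925 = 449, and then Q* = 426 - 0.259·449 = 310.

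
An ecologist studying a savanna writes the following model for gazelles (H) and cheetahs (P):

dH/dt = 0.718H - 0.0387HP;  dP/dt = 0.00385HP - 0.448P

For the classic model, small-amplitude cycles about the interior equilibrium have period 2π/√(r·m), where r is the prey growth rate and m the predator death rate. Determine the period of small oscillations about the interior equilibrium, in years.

Here r = 0.718 and m = 0.448, so r·m = 0.322.
ω = √0.322 = 0.567 per year, hence T = 2π/ω ≈ 11.1 years.

T ≈ 11.1 years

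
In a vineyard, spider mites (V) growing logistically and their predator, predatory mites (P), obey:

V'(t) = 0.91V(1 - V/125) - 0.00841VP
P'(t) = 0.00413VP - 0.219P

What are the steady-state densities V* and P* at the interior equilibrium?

V* ≈ 53, P* ≈ 62.3

From dP/dt = 0 with P > 0: 0.00413V* = 0.219, so V* = 53.
Substitute into dV/dt = 0: 0.91(1 - 53/125) = 0.00841P*.
The bracket is 0.576, giving P* = 0.524/0.00841 = 62.3.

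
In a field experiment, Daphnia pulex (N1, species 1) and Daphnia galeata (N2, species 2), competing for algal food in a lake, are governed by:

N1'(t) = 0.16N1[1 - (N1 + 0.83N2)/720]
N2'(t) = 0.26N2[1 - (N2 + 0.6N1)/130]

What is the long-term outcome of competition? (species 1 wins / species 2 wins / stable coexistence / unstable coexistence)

Compare the nullcline intercepts: K1/α12 = 720/0.83 = 867 > K2 = 130; K2/α21 = 130/0.6 = 217 < K1 = 720.
Since the inequalities point opposite ways, species 1 can invade but species 2 cannot.

species 1 excludes species 2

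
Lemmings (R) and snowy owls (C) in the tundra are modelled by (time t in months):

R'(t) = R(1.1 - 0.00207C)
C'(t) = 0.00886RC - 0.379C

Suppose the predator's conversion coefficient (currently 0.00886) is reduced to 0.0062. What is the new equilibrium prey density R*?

At the interior fixed point, setting dC/dt = 0 with C > 0 fixes R* = (predator death rate)/(RC coefficient) — independent of the other coefficients.
With the change, R* = 0.379/0.0062 = 61.1; it rises from 42.8.

R* ≈ 61.1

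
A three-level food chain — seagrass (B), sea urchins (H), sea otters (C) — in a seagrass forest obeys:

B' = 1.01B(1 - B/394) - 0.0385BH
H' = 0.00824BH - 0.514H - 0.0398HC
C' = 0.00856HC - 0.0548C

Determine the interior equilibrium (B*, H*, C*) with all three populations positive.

B* ≈ 298, H* ≈ 6.4, C* ≈ 48.8

From dC/dt = 0: 0.00856H* = 0.0548, so H* = 6.4.
From dB/dt = 0: 1.01(1 - B*/394) = 0.0385·6.4, giving B* = 394·(1 - 0.244) = 298.
From dH/dt = 0: 0.00824·298 - 0.514 = 0.0398C*, so C* = 1.94/0.0398 = 48.8.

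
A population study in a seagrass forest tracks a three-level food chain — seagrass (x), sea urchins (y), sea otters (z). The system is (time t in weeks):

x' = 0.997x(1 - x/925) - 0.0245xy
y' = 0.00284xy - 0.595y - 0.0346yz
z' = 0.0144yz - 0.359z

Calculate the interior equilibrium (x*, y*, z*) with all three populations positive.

x* ≈ 358, y* ≈ 24.9, z* ≈ 12.2

From dz/dt = 0: 0.0144y* = 0.359, so y* = 24.9.
From dx/dt = 0: 0.997(1 - x*/925) = 0.0245·24.9, giving x* = 925·(1 - 0.613) = 358.
From dy/dt = 0: 0.00284·358 - 0.595 = 0.0346z*, so z* = 0.423/0.0346 = 12.2.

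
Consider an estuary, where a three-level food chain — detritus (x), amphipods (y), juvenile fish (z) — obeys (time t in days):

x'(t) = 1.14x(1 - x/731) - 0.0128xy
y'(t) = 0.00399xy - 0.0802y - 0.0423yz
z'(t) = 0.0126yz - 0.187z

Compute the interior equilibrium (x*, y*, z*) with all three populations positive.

x* ≈ 609, y* ≈ 14.8, z* ≈ 55.6

From dz/dt = 0: 0.0126y* = 0.187, so y* = 14.8.
From dx/dt = 0: 1.14(1 - x*/731) = 0.0128·14.8, giving x* = 731·(1 - 0.167) = 609.
From dy/dt = 0: 0.00399·609 - 0.0802 = 0.0423z*, so z* = 2.35/0.0423 = 55.6.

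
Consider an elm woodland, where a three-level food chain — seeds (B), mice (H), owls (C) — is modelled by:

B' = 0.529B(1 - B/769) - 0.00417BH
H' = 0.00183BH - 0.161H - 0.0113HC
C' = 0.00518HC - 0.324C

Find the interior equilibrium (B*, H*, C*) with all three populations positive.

B* ≈ 390, H* ≈ 62.5, C* ≈ 48.9

From dC/dt = 0: 0.00518H* = 0.324, so H* = 62.5.
From dB/dt = 0: 0.529(1 - B*/769) = 0.00417·62.5, giving B* = 769·(1 - 0.493) = 390.
From dH/dt = 0: 0.00183·390 - 0.161 = 0.0113C*, so C* = 0.552/0.0113 = 48.9.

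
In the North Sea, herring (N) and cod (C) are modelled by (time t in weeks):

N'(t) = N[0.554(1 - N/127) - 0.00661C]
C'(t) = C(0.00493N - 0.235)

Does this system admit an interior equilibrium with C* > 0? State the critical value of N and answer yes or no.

The predator equation gives dC/dt > 0 only when N > 0.235/0.00493 = 47.7.
Without the predator, N → K = 127. Since 127 > 47.7, the predator can invade and persist.

Threshold N = 47.7; K > 47.7, so yes, the predator persists.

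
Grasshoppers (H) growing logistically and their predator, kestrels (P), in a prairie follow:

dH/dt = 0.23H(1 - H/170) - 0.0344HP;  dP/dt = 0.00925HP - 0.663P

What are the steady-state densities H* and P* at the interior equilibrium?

From dP/dt = 0 with P > 0: 0.00925H* = 0.663, so H* = 71.7.
Substitute into dH/dt = 0: 0.23(1 - 71.7/170) = 0.0344P*.
The bracket is 0.578, giving P* = 0.133/0.0344 = 3.87.

H* ≈ 71.7, P* ≈ 3.87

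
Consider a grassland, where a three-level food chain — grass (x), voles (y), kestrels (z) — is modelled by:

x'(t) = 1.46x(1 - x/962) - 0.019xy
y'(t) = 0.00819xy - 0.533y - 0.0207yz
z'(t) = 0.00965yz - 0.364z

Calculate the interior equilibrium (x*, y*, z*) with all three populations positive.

From dz/dt = 0: 0.00965y* = 0.364, so y* = 37.7.
From dx/dt = 0: 1.46(1 - x*/962) = 0.019·37.7, giving x* = 962·(1 - 0.491) = 490.
From dy/dt = 0: 0.00819·490 - 0.533 = 0.0207z*, so z* = 3.48/0.0207 = 168.

x* ≈ 490, y* ≈ 37.7, z* ≈ 168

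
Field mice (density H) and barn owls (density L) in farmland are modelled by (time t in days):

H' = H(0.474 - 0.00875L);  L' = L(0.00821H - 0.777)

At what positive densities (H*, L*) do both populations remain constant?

Set dL/dt = 0 with L > 0: 0.00821H - 0.777 = 0, so H* = 0.777/0.00821 = 94.6.
Set dH/dt = 0 with H > 0: 0.474 - 0.00875L = 0, so L* = 0.474/0.00875 = 54.2.

H* ≈ 94.6, L* ≈ 54.2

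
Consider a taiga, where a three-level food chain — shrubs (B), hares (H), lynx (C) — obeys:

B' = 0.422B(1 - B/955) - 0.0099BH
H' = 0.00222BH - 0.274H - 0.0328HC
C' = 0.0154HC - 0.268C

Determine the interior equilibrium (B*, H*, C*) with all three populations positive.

From dC/dt = 0: 0.0154H* = 0.268, so H* = 17.4.
From dB/dt = 0: 0.422(1 - B*/955) = 0.0099·17.4, giving B* = 955·(1 - 0.408) = 565.
From dH/dt = 0: 0.00222·565 - 0.274 = 0.0328C*, so C* = 0.981/0.0328 = 29.9.

B* ≈ 565, H* ≈ 17.4, C* ≈ 29.9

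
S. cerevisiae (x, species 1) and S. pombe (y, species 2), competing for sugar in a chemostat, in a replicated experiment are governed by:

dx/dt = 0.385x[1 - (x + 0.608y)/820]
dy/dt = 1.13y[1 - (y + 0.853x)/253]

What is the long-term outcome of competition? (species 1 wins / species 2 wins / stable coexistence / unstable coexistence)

species 1 excludes species 2

Compare the nullcline intercepts: K1/α12 = 820/0.608 = 1350 > K2 = 253; K2/α21 = 253/0.853 = 297 < K1 = 820.
Since the inequalities point opposite ways, species 1 can invade but species 2 cannot.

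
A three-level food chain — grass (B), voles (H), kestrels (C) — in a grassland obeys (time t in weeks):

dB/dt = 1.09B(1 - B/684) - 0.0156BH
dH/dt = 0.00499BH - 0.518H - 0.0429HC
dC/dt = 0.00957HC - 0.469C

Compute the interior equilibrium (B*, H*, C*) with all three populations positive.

B* ≈ 204, H* ≈ 49, C* ≈ 11.7

From dC/dt = 0: 0.00957H* = 0.469, so H* = 49.
From dB/dt = 0: 1.09(1 - B*/684) = 0.0156·49, giving B* = 684·(1 - 0.701) = 204.
From dH/dt = 0: 0.00499·204 - 0.518 = 0.0429C*, so C* = 0.501/0.0429 = 11.7.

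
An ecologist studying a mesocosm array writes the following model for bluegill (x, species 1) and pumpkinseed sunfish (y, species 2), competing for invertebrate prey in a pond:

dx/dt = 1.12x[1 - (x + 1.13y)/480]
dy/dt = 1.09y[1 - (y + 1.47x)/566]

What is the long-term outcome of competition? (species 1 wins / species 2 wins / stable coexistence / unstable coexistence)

unstable coexistence (outcome depends on initial conditions)

Compare the nullcline intercepts: K1/α12 = 480/1.13 = 425 < K2 = 566; K2/α21 = 566/1.47 = 385 < K1 = 480.
Since both are reversed, neither can invade when rare; the interior point is a saddle.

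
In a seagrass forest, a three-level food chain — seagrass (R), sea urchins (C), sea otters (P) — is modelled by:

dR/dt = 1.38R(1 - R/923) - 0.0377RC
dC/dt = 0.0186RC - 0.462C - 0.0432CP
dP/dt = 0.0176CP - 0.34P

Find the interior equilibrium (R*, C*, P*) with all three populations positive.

From dP/dt = 0: 0.0176C* = 0.34, so C* = 19.3.
From dR/dt = 0: 1.38(1 - R*/923) = 0.0377·19.3, giving R* = 923·(1 - 0.528) = 436.
From dC/dt = 0: 0.0186·436 - 0.462 = 0.0432P*, so P* = 7.65/0.0432 = 177.

R* ≈ 436, C* ≈ 19.3, P* ≈ 177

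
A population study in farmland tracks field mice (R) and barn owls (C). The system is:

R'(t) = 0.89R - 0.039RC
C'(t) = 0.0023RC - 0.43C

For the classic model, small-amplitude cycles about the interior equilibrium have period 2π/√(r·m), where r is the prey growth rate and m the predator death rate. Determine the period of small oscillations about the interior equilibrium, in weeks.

Here r = 0.89 and m = 0.43, so r·m = 0.383.
ω = √0.383 = 0.619 per week, hence T = 2π/ω ≈ 10.2 weeks.

T ≈ 10.2 weeks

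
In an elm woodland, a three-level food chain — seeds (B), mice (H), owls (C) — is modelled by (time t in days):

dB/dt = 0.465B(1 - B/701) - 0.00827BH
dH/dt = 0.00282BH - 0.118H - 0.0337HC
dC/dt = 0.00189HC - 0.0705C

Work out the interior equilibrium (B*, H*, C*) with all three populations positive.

B* ≈ 236, H* ≈ 37.3, C* ≈ 16.2

From dC/dt = 0: 0.00189H* = 0.0705, so H* = 37.3.
From dB/dt = 0: 0.465(1 - B*/701) = 0.00827·37.3, giving B* = 701·(1 - 0.663) = 236.
From dH/dt = 0: 0.00282·236 - 0.118 = 0.0337C*, so C* = 0.547/0.0337 = 16.2.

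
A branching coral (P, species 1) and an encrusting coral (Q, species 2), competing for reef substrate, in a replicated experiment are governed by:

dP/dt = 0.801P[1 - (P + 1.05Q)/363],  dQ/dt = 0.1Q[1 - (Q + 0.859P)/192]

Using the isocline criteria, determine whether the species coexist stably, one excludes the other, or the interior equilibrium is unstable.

species 1 excludes species 2

Compare the nullcline intercepts: K1/α12 = 363/1.05 = 346 > K2 = 192; K2/α21 = 192/0.859 = 224 < K1 = 363.
Since the inequalities point opposite ways, species 1 can invade but species 2 cannot.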